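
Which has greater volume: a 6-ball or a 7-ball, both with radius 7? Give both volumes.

V_6(7) ≈ 607976. V_7(7) ≈ 3.89105e+06. The 7-ball is larger.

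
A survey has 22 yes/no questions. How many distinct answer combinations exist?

Each vertex is a binary string of length 22, so there are 2^22 = 4194304.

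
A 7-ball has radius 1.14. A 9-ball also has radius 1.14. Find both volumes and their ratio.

V_7(1.14) ≈ 11.8226. V_9(1.14) ≈ 10.7266. Ratio V_7/V_9 ≈ 1.102.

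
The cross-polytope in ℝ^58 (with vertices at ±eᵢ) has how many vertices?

The 58-dimensional cross-polytope has 2n = 2·58 = 116 vertices.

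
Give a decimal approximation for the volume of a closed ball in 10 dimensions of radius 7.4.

V_10(7.4) = π^(10/2) · (7.4)^10 / Γ(10/2 + 1) ≈ 1.2557e+09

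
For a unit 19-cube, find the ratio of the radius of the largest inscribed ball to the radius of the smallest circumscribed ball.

For an n-cube of any side s, the inradius is s/2 and the circumradius is s√n/2, so the ratio is 1/√19 ≈ 0.229416.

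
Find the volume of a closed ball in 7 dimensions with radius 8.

The n-ball volume is π^(n/2)·r^n/Γ(n/2+1). With n=7, r=8: V = 33554432·π^3/105 ≈ 9.90855e+06.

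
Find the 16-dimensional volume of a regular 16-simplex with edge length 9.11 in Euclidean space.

For a regular n-simplex with edge a, V = (a^n / n!)·√((n+1)/2^n). With a=9.11, n=16: V ≈ 1.73244.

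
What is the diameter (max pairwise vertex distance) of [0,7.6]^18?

The space diagonal of an n-cube of side s is s√n. Here 7.6·√18 ≈ 32.2441.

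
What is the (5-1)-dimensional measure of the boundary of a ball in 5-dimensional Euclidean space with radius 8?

The surface area of an n-ball is 2π^(n/2) r^(n-1) / Γ(n/2). For n=5, r=8: 32768·π^2/3 ≈ 107802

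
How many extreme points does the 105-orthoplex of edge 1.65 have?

An n-cross-polytope has 2n vertices; here n = 105, giving 210.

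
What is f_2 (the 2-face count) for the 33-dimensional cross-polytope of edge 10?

Each 2-face is the convex hull of 3 vertices, one chosen as ±e_i from each of 3 distinct axes: 2^3·C(33,3) = 43648.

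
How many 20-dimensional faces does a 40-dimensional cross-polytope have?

Number of 20-faces = 2^(20+1) · C(40,20+1) = 2097152 · 131282408400 = 275319165340876800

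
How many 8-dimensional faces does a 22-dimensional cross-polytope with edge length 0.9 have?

Number of 8-faces = 2^(8+1) · C(22,8+1) = 512 · 497420 = 254679040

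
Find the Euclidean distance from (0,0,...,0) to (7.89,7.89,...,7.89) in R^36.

The space diagonal of an n-cube of side s is s√n. Here 7.89·√36 = 47.34.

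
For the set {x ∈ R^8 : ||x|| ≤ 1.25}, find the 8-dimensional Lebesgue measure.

The n-ball volume is π^(n/2)·r^n/Γ(n/2+1). With n=8, r=1.25: V ≈ 24.1918.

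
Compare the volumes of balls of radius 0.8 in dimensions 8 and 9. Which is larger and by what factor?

V_8(0.8) ≈ 0.680939, V_9(0.8) ≈ 0.442718. The 8-ball is larger by a factor of 1.538.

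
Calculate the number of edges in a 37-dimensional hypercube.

An n-cube has n·2^(n-1) edges. With n = 37: 37·68719476736 = 2542620639232.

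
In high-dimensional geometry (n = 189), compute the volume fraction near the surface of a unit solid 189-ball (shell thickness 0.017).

1 - (1-0.017)^189 ≈ 0.960861 ≈ 96.09%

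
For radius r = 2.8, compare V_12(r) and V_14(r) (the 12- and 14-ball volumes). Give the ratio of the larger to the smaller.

V_12(2.8) ≈ 310072, V_14(2.8) ≈ 1.09102e+06. The 14-ball is larger by a factor of 3.519.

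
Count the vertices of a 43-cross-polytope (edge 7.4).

The 43-dimensional cross-polytope has 2n = 2·43 = 86 vertices.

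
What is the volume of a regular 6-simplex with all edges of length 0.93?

V_6 = √(7) · 0.93^6 / (6! · 2^(6/2)) ≈ 0.000297183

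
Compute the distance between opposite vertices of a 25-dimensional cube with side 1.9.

d = √(1.9² + 1.9² + ... + 1.9²) [25 terms] = √(25·1.9²) = 1.9√25 = 9.5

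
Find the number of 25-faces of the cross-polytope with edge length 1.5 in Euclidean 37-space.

f_25(37-orthoplex) = 2^26 · (37 choose 26) = 57377552049635328.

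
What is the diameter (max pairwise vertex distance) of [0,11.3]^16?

Diagonal = √16 · 11.3 = 45.2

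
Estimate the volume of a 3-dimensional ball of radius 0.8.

V_3(0.8) = π^(3/2) · (0.8)^3 / Γ(3/2 + 1) ≈ 2.14466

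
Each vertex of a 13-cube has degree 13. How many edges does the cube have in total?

An n-cube has n·2^(n-1) edges. With n = 13: 13·4096 = 53248.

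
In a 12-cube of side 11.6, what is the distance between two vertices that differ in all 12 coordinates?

The space diagonal of an n-cube of side s is s√n. Here 11.6·√12 ≈ 40.1836.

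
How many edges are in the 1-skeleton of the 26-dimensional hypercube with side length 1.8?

The 26-cube has n·2^(n-1) = 26·2^25 = 26·33554432 = 872415232 edges.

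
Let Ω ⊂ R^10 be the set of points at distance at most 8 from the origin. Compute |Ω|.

The n-ball volume is π^(n/2)·r^n/Γ(n/2+1). With n=10, r=8: V = 134217728·π^5/15 ≈ 2.73822e+09.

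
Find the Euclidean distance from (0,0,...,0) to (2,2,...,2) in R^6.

Diagonal = √6 · 2 ≈ 4.89898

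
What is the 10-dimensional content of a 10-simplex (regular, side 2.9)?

V_10 = √(11) · 2.9^10 / (10! · 2^(10/2)) ≈ 0.00120161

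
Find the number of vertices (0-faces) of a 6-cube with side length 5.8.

f_0(6-cube) = (6 choose 0) · 2^6 = 64.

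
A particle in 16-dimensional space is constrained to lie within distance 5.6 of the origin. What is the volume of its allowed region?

Volume = π^{16/2}·(5.6)^16/Γ(9) ≈ 2.20134e+11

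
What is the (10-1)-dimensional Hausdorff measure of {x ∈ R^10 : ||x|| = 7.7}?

S_10(7.7) = 2·π^(10/2)·(7.7)^9 / Γ(10/2) ≈ 2.42652e+09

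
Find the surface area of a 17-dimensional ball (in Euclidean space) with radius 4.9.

S_17(4.9) = 2·π^(17/2)·(4.9)^16 / Γ(17/2) ≈ 2.64696e+11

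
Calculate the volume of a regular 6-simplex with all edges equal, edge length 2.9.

V = (2.9^6 / 6!) · √((6+1) / 2^6) ≈ 0.273221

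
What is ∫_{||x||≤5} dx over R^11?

V = 625000000·π^5/2079 ≈ 9.19973e+07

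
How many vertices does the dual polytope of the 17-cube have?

Number of vertices = 2n = 34.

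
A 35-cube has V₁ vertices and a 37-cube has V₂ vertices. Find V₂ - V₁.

V₁ = 2^35 = 34359738368. V₂ = 2^37 = 137438953472. V₂ - V₁ = 103079215104.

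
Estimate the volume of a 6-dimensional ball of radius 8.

V_6(8) = π^(6/2) · (8)^6 / Γ(6/2 + 1) = 131072·π^3/3 ≈ 1.35468e+06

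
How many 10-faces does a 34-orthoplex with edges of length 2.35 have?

Number of 10-faces = 2^(10+1) · C(34,10+1) = 2048 · 286097760 = 585928212480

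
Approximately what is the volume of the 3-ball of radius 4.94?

V_3(4.94) = π^(3/2) · (4.94)^3 / Γ(3/2 + 1) ≈ 504.975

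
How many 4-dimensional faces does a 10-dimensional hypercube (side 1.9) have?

f_4(10-cube) = (10 choose 4) · 2^6 = 13440.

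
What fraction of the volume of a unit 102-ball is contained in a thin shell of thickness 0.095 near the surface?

V(inner)/V(outer) = ((1-0.095)/1)^102 ≈ 3.786e-05, so the shell fraction is 0.999962.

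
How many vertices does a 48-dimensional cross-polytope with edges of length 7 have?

An n-cross-polytope has 2n vertices; here n = 48, giving 96.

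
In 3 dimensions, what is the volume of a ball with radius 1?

The n-ball volume is π^(n/2)·r^n/Γ(n/2+1). With n=3, r=1: V = 4·π/3 ≈ 4.18879.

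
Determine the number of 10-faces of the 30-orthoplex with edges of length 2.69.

f_10(30-orthoplex) = 2^11 · (30 choose 11) = 111876710400.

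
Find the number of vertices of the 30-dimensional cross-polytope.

The 30-dimensional cross-polytope has 2n = 2·30 = 60 vertices.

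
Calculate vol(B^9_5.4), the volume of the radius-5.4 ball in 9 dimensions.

The n-ball volume is π^(n/2)·r^n/Γ(n/2+1). With n=9, r=5.4: V ≈ 1.28784e+07.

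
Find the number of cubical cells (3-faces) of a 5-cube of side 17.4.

f_3(5-cube) = (5 choose 3) · 2^2 = 40.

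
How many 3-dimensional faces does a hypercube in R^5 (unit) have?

Choose 3 of 5 axes to span the face (C(5,3) = 10 ways), then fix each of the remaining 2 coordinates at one of its two extreme values (2^2 = 4 ways): 10·4 = 40.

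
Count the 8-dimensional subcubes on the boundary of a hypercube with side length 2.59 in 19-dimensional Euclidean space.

Choose 8 of 19 axes to span the face (C(19,8) = 75582 ways), then fix each of the remaining 11 coordinates at one of its two extreme values (2^11 = 2048 ways): 75582·2048 = 154791936.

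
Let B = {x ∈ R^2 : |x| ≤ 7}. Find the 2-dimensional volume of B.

V_2(7) = π^(2/2) · (7)^2 / Γ(2/2 + 1) = 49·π ≈ 153.938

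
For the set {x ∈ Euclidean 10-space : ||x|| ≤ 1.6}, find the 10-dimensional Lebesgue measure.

Volume = π^{10/2}·(1.6)^10/Γ(6) ≈ 280.394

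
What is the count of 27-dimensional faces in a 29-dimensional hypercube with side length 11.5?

Number of 27-faces = C(29,27) · 2^(29-27) = 406 · 4 = 1624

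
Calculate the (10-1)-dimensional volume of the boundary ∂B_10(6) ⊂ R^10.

|∂B_10(6)| = 839808·π^5 ≈ 2.56998e+08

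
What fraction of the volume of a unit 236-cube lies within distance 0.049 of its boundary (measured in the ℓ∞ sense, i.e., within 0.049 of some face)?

The inner cube has side 1-2·0.049 = 0.902 and volume (0.902)^236 ≈ 2.684e-11, so the shell holds 1 - 2.684e-11 of the volume.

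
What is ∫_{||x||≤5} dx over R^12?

V = 48828125·π^6/144 ≈ 3.25992e+08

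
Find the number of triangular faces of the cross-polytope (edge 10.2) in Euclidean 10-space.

Each 2-face is the convex hull of 3 vertices, one chosen as ±e_i from each of 3 distinct axes: 2^3·C(10,3) = 960.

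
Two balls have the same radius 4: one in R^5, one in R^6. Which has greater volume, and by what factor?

V_5(4) ≈ 5390.12, V_6(4) ≈ 21167. The 6-ball is larger by a factor of 3.927.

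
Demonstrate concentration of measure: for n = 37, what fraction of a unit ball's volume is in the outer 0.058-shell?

1 - (1-0.058)^37 ≈ 0.890382 ≈ 89.04%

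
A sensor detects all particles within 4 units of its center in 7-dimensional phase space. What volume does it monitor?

The n-ball volume is π^(n/2)·r^n/Γ(n/2+1). With n=7, r=4: V = 262144·π^3/105 ≈ 77410.6.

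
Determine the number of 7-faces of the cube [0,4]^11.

Choose 7 of 11 axes to span the face (C(11,7) = 330 ways), then fix each of the remaining 4 coordinates at one of its two extreme values (2^4 = 16 ways): 330·16 = 5280.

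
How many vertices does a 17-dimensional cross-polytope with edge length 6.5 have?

An n-cross-polytope has 2n vertices; here n = 17, giving 34.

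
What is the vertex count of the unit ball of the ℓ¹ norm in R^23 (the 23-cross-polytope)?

The 23-dimensional cross-polytope has 2n = 2·23 = 46 vertices.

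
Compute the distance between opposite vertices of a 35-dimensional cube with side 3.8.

The space diagonal of an n-cube of side s is s√n. Here 3.8·√35 ≈ 22.4811.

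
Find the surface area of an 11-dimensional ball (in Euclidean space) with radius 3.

|∂B_11(3)| = 139968·π^5/35 ≈ 1.2238e+06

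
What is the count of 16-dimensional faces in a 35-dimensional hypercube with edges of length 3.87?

Number of 16-faces = C(35,16) · 2^(35-16) = 4059928950 · 524288 = 2128572029337600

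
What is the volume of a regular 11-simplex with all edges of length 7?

For a regular n-simplex with edge a, V = (a^n / n!)·√((n+1)/2^n). With a=7, n=11: V ≈ 3.79183.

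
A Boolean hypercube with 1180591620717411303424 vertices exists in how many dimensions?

Since 2^n = 1180591620717411303424, we have n = 70.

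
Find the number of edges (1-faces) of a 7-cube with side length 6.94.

Choose 1 of 7 axes to span the face (C(7,1) = 7 ways), then fix each of the remaining 6 coordinates at one of its two extreme values (2^6 = 64 ways): 7·64 = 448.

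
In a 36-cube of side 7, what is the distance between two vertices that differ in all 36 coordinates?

The space diagonal of an n-cube of side s is s√n. Here 7·√36 = 42.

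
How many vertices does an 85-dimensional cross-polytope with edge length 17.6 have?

The 85-dimensional cross-polytope has 2n = 2·85 = 170 vertices.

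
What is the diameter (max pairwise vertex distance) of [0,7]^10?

Diagonal = √10 · 7 ≈ 22.1359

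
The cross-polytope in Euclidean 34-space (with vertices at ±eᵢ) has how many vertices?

The 34-dimensional cross-polytope has 2n = 2·34 = 68 vertices.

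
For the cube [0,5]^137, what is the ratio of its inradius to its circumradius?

r_in = 5/2 (half the side); r_out = 5√137/2 (half the diagonal). Ratio = 1/√137 ≈ 0.0854358.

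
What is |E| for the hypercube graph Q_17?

The 17-cube has n·2^(n-1) = 17·2^16 = 17·65536 = 1114112 edges.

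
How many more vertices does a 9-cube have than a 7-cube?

The 9-cube has 2^9 = 512 vertices. The 7-cube has 2^7 = 128 vertices. Difference: 512 - 128 = 384.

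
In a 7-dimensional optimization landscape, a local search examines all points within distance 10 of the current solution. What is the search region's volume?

The n-ball volume is π^(n/2)·r^n/Γ(n/2+1). With n=7, r=10: V = 32000000·π^3/21 ≈ 4.72477e+07.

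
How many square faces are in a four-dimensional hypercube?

Choose 2 of 4 axes to span the face (C(4,2) = 6 ways), then fix each of the remaining 2 coordinates at one of its two extreme values (2^2 = 4 ways): 6·4 = 24.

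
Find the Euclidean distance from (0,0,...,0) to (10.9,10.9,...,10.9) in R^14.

Diagonal = √14 · 10.9 ≈ 40.7841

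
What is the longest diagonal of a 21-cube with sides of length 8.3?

The space diagonal of an n-cube of side s is s√n. Here 8.3·√21 ≈ 38.0354.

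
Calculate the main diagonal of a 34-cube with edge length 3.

d = √(3² + 3² + ... + 3²) [34 terms] = √(34·3²) = 3√34 ≈ 17.4929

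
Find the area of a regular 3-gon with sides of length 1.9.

Area = (√3/4) · 1.9² = 1.56318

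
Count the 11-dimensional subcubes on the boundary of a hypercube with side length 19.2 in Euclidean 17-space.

Number of 11-faces = C(17,11) · 2^(17-11) = 12376 · 64 = 792064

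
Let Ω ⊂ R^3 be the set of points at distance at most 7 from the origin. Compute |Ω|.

V = 1372·π/3 ≈ 1436.76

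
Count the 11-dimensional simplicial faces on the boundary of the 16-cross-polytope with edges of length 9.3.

An n-cross-polytope has 2^(k+1)·C(n,k+1) k-faces. Here 2^12·C(16,12) = 4096·1820 = 7454720.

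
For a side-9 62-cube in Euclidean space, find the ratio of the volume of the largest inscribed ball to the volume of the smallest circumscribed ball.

V_in/V_out = n^(-n/2) = 62^(-62/2) ≈ 2.72808e-56.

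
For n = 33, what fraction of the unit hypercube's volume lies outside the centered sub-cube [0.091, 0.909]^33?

The inner cube has side 1-2·0.091 = 0.818 and volume (0.818)^33 ≈ 0.001321, so the shell holds 0.998679 of the volume.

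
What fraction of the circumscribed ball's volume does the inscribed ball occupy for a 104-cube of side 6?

V_in / V_out = (r_in/r_out)^104 = (1/√104)^104 = 104^(-104/2) ≈ 1.30097e-105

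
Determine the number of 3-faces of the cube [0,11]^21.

Choose 3 of 21 axes to span the face (C(21,3) = 1330 ways), then fix each of the remaining 18 coordinates at one of its two extreme values (2^18 = 262144 ways): 1330·262144 = 348651520.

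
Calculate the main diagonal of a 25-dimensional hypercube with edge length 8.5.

||(8.5,8.5,...,8.5)|| = √(25)·8.5 = 42.5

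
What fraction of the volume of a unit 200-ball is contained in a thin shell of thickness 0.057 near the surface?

1 - (1-0.057)^200 ≈ 0.999992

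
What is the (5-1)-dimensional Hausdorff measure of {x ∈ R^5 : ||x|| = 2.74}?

The surface area of an n-ball is 2π^(n/2) r^(n-1) / Γ(n/2). For n=5, r=2.74: 1483.44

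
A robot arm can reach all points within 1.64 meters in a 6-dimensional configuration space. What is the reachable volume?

The n-ball volume is π^(n/2)·r^n/Γ(n/2+1). With n=6, r=1.64: V ≈ 100.545.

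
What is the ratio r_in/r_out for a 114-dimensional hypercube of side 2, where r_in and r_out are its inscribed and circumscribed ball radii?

r_in = 2/2 (half the side); r_out = 2√114/2 (half the diagonal). Ratio = 1/√114 ≈ 0.0936586.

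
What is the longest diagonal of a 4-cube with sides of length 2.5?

||(2.5,2.5,...,2.5)|| = √(4)·2.5 = 5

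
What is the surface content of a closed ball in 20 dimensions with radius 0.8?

S = n·V_n(r)/r = 20·V_20(0.8)/0.8 (volume-to-surface relation), giving 0.00743833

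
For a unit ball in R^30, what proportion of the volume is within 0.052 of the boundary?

V(inner)/V(outer) = ((1-0.052)/1)^30 ≈ 0.2015, so the shell fraction is 0.798512.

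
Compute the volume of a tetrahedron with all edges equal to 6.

Volume = (√2/12) · 6³ = 25.4558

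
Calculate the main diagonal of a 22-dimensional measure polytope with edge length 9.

d = √(9² + 9² + ... + 9²) [22 terms] = √(22·9²) = 9√22 ≈ 42.2137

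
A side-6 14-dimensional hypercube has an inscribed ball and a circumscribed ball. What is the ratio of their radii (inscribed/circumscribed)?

Ratio = (s/2)/(s√14/2) = 14^(-1/2) ≈ 0.267261.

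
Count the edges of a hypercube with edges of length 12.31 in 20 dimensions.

An n-cube has n·2^(n-1) edges. With n = 20: 20·524288 = 10485760.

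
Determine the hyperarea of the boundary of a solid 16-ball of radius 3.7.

|∂B_16(3.7)| ≈ 1.25552e+09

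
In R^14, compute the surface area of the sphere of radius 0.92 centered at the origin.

S = n·V_n(r)/r = 14·V_14(0.92)/0.92 (volume-to-surface relation), giving 2.83784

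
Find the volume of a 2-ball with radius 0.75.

Volume = π^{2/2}·(0.75)^2/Γ(2) ≈ 1.76715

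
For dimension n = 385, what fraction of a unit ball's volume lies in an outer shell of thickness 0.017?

1 - (1-0.017)^385 ≈ 0.998641 ≈ 99.86%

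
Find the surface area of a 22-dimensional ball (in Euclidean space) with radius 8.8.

S_22(8.8) = 2·π^(22/2)·(8.8)^21 / Γ(22/2) ≈ 1.10676e+19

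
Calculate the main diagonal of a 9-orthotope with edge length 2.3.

d = √(2.3² + 2.3² + ... + 2.3²) [9 terms] = √(9·2.3²) = 2.3√9 = 6.9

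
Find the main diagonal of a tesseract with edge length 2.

Diagonal = √4 · 2 = 4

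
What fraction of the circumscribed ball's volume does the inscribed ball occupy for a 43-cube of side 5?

V_in / V_out = (r_in/r_out)^43 = (1/√43)^43 = 43^(-43/2) ≈ 7.59326e-36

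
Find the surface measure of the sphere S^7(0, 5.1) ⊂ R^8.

S_8(5.1) = 2·π^(8/2)·(5.1)^7 / Γ(8/2) ≈ 2.91387e+06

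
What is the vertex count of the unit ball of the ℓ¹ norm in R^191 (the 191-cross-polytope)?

The vertices are ±e_1, ..., ±e_191, so there are 2·191 = 382.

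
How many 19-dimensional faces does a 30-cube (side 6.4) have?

An n-cube has C(n,k)·2^(n-k) k-faces. Here C(30,19)·2^11 = 54627300·2048 = 111876710400.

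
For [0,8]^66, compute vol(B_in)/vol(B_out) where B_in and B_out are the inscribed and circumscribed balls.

The radii are 8/2 and 8√66/2, so the volume ratio is (1/√66)^66 = 66^{-66/2} ≈ 9.01675e-61.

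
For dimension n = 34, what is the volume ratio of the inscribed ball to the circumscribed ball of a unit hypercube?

V_in / V_out = (r_in/r_out)^34 = (1/√34)^34 = 34^(-34/2) ≈ 9.22271e-27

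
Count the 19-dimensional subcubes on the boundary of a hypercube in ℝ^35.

Number of 19-faces = C(35,19) · 2^(35-19) = 4059928950 · 65536 = 266071503667200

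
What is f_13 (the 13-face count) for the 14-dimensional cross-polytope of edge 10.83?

An n-cross-polytope has 2^(k+1)·C(n,k+1) k-faces. Here 2^14·C(14,14) = 16384·1 = 16384.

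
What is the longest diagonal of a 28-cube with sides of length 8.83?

Diagonal = √28 · 8.83 ≈ 46.724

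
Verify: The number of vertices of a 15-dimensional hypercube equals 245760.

False. The 15-cube has 2^15 = 32768 vertices.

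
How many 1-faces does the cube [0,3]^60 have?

The 60-cube has n·2^(n-1) = 60·2^59 = 60·576460752303423488 = 34587645138205409280 edges.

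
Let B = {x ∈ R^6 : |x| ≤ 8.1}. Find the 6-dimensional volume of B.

Volume = π^{6/2}·(8.1)^6/Γ(4) ≈ 1.45951e+06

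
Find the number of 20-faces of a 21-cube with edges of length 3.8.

An n-cube has C(n,k)·2^(n-k) k-faces. Here C(21,20)·2^1 = 21·2 = 42.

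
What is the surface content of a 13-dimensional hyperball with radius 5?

S = n·V_n(r)/r = 13·V_13(5)/5 (volume-to-surface relation), giving 6250000000·π^6/2079 ≈ 2.89018e+09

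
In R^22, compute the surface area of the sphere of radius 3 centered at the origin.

|∂B_22(3)| = 129140163·π^11/22400 ≈ 1.69614e+09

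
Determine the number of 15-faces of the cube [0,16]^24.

An n-cube has C(n,k)·2^(n-k) k-faces. Here C(24,15)·2^9 = 1307504·512 = 669442048.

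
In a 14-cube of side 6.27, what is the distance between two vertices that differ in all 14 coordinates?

Diagonal = √14 · 6.27 ≈ 23.4602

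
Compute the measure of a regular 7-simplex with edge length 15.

Volume = 15^7 · √(8/2^7) / 7! ≈ 8475.17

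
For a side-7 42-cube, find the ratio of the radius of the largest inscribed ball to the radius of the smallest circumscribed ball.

Ratio = (s/2)/(s√42/2) = 42^(-1/2) ≈ 0.154303.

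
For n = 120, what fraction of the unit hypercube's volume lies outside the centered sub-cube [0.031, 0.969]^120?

The inner cube has side 1-2·0.031 = 0.938 and volume (0.938)^120 ≈ 0.0004617, so the shell holds 0.999538 of the volume.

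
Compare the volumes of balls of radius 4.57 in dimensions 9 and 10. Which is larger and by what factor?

V_9(4.57) ≈ 2.8679e+06, V_10(4.57) ≈ 1.01328e+07. The 10-ball is larger by a factor of 3.533.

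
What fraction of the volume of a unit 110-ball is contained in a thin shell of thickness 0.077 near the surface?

1 - (1-0.077)^110 ≈ 0.999851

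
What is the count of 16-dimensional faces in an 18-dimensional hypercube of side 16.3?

Number of 16-faces = C(18,16) · 2^(18-16) = 153 · 4 = 612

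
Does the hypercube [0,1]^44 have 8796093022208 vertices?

False. The 44-cube has 2^44 = 17592186044416 vertices.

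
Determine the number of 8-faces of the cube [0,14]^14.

Choose 8 of 14 axes to span the face (C(14,8) = 3003 ways), then fix each of the remaining 6 coordinates at one of its two extreme values (2^6 = 64 ways): 3003·64 = 192192.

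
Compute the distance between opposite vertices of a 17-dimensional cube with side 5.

The space diagonal of an n-cube of side s is s√n. Here 5·√17 ≈ 20.6155.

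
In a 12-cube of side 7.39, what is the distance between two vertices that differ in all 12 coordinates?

||(7.39,7.39,...,7.39)|| = √(12)·7.39 ≈ 25.5997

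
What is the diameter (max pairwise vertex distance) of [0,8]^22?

||(8,8,...,8)|| = √(22)·8 ≈ 37.5233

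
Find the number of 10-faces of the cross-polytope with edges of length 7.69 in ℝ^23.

f_10(23-orthoplex) = 2^11 · (23 choose 11) = 2769055744.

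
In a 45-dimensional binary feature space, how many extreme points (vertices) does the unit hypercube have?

An n-cube has 2^n vertices; for n = 45 that is 2^45 = 35184372088832.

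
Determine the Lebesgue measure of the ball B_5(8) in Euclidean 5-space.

The n-ball volume is π^(n/2)·r^n/Γ(n/2+1). With n=5, r=8: V = 262144·π^2/15 ≈ 172484.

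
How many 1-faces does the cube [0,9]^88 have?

The 88-cube has n·2^(n-1) = 88·2^87 = 88·154742504910672534362390528 = 13617340432139183023890366464 edges.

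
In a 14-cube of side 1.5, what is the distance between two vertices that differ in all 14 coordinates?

d = √(1.5² + 1.5² + ... + 1.5²) [14 terms] = √(14·1.5²) = 1.5√14 ≈ 5.61249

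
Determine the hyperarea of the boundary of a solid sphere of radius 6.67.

S_3(6.67) = 2·π^(3/2)·(6.67)^2 / Γ(3/2) = 4πr² = 4π·(6.67)² ≈ 559.064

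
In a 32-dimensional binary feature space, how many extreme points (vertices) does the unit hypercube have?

The 32-cube has 2^32 = 4294967296 vertices.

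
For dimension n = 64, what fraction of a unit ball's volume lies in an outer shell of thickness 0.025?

1 - (1-0.025)^64 ≈ 0.802169 ≈ 80.22%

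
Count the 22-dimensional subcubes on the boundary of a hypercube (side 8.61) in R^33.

Number of 22-faces = C(33,22) · 2^(33-22) = 193536720 · 2048 = 396363202560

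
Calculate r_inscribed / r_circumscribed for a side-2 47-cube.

Ratio = (s/2)/(s√47/2) = 47^(-1/2) ≈ 0.145865.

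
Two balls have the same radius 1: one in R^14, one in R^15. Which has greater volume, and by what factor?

V_14(1) ≈ 0.599265, V_15(1) ≈ 0.381443. The 14-ball is larger by a factor of 1.571.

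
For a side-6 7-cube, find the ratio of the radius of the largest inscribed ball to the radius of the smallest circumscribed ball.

For an n-cube of any side s, the inradius is s/2 and the circumradius is s√n/2, so the ratio is 1/√7 ≈ 0.377964.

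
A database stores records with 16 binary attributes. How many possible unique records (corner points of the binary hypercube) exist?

The 16-cube has 2^16 = 65536 vertices.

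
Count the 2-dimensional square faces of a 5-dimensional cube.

Choose 2 of 5 axes to span the face (C(5,2) = 10 ways), then fix each of the remaining 3 coordinates at one of its two extreme values (2^3 = 8 ways): 10·8 = 80.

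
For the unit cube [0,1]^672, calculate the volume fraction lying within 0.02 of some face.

Shell fraction = 1 - (1-0.04)^672 ≈ 1 - 1.22e-12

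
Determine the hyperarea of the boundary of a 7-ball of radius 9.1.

S_7(9.1) = 2·π^(7/2)·(9.1)^6 / Γ(7/2) ≈ 1.87813e+07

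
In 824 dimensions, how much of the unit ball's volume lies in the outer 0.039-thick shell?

Shell fraction = 1 - (1-0.039)^824 ≈ 1 - 5.809e-15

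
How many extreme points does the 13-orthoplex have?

The 13-dimensional cross-polytope has 2n = 2·13 = 26 vertices.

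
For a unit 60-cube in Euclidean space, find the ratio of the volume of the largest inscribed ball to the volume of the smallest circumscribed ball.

Volume scales as r^n, and r_in/r_out = 1/√60, giving (1/√60)^60 ≈ 4.52337e-54.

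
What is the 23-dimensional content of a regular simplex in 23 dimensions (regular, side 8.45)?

V_23 = √(24) · 8.45^23 / (23! · 2^(23/2)) ≈ 0.000135979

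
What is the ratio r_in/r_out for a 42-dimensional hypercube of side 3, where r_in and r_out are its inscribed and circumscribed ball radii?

For an n-cube of any side s, the inradius is s/2 and the circumradius is s√n/2, so the ratio is 1/√42 ≈ 0.154303.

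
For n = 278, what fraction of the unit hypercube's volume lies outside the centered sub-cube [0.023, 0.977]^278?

The inner cube has side 1-2·0.023 = 0.954 and volume (0.954)^278 ≈ 2.063e-06, so the shell holds 0.9999979372 of the volume.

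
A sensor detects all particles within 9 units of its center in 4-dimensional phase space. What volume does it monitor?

The n-ball volume is π^(n/2)·r^n/Γ(n/2+1). With n=4, r=9: V = 6561·π^2/2 ≈ 32377.2.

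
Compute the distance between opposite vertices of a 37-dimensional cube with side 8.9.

d = √(8.9² + 8.9² + ... + 8.9²) [37 terms] = √(37·8.9²) = 8.9√37 ≈ 54.1366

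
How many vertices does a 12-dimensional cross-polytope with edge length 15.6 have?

The vertices are ±e_1, ..., ±e_12, so there are 2·12 = 24.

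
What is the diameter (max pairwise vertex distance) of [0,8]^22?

The space diagonal of an n-cube of side s is s√n. Here 8·√22 ≈ 37.5233.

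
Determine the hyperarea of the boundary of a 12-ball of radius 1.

The surface area of an n-ball is 2π^(n/2) r^(n-1) / Γ(n/2). For n=12, r=1: π^6/60 ≈ 16.0232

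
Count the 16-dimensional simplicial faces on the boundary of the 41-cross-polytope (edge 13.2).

An n-cross-polytope has 2^(k+1)·C(n,k+1) k-faces. Here 2^17·C(41,17) = 131072·151584480450 = 19868481021542400.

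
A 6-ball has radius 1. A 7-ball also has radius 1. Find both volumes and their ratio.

V_6(1) ≈ 5.16771. V_7(1) ≈ 4.72477. Ratio V_6/V_7 ≈ 1.094.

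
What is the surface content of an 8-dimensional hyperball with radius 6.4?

|∂B_8(6.4)| ≈ 1.42803e+07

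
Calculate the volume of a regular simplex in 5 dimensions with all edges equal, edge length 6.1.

Volume = 6.1^5 · √(6/2^5) / 5! ≈ 30.4767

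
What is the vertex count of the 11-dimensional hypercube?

An n-cube has 2^n vertices; for n = 11 that is 2^11 = 2048.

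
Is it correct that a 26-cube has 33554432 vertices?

False. The 26-cube has 2^26 = 67108864 vertices.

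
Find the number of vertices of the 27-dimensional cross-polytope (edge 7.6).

Number of vertices = 2n = 54.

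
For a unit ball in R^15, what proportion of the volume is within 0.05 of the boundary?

V(inner)/V(outer) = ((1-0.05)/1)^15 ≈ 0.4633, so the shell fraction is 0.536709.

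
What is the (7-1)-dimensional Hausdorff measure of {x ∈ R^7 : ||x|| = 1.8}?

The surface area of an n-ball is 2π^(n/2) r^(n-1) / Γ(n/2). For n=7, r=1.8: 1124.9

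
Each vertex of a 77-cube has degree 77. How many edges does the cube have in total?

The 77-cube has n·2^(n-1) = 77·2^76 = 77·75557863725914323419136 = 5817955506895402903273472 edges.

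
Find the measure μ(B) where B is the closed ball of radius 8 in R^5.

V_5(8) = π^(5/2) · (8)^5 / Γ(5/2 + 1) = 262144·π^2/15 ≈ 172484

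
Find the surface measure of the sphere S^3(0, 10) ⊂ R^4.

S_4(10) = 2·π^(4/2)·(10)^3 / Γ(4/2) = 2000·π^2 ≈ 19739.2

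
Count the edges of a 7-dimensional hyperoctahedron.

An n-cross-polytope has 2^(k+1)·C(n,k+1) k-faces. Here 2^2·C(7,2) = 4·21 = 84.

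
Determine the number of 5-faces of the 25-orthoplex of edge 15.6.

Number of 5-faces = 2^(5+1) · C(25,5+1) = 64 · 177100 = 11334400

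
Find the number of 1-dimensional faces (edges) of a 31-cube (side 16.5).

An n-cube has n·2^(n-1) edges. With n = 31: 31·1073741824 = 33285996544.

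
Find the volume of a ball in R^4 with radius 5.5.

The n-ball volume is π^(n/2)·r^n/Γ(n/2+1). With n=4, r=5.5: V = 14641·π^2/32 ≈ 4515.65.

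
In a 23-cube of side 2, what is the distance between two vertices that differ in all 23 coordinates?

||(2,2,...,2)|| = √(23)·2 ≈ 9.59166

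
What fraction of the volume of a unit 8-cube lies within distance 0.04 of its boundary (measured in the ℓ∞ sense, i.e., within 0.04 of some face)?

Shell fraction = 1 - (1-0.08)^8 ≈ 0.486781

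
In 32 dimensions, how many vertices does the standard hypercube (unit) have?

Each vertex is a binary string of length 32, so there are 2^32 = 4294967296.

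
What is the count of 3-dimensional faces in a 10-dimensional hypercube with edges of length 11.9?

An n-cube has C(n,k)·2^(n-k) k-faces. Here C(10,3)·2^7 = 120·128 = 15360.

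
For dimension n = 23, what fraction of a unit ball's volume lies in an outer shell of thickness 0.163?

1 - (1-0.163)^23 ≈ 0.983301 ≈ 98.33%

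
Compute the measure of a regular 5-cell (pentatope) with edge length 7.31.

For a regular n-simplex with edge a, V = (a^n / n!)·√((n+1)/2^n). With a=7.31, n=4: V ≈ 66.5094.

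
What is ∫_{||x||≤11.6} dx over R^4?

Volume = π^{4/2}·(11.6)^4/Γ(3) ≈ 89351.5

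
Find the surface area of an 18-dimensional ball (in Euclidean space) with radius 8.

The surface area of an n-ball is 2π^(n/2) r^(n-1) / Γ(n/2). For n=18, r=8: 35184372088832·π^9/315 ≈ 3.32957e+15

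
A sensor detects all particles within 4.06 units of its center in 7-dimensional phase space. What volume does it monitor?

The n-ball volume is π^(n/2)·r^n/Γ(n/2+1). With n=7, r=4.06: V ≈ 85913.7.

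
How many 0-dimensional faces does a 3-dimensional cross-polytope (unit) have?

Each 0-face is the convex hull of 1 vertex, one chosen as ±e_i from each of 1 distinct axis: 2^1·C(3,1) = 6.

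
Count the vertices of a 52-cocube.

An n-cross-polytope has 2n vertices; here n = 52, giving 104.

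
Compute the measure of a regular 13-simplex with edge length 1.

V_13 = √(14) · 1^13 / (13! · 2^(13/2)) ≈ 6.63879e-12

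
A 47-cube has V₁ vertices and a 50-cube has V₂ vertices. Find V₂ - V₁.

V₁ = 2^47 = 140737488355328. V₂ = 2^50 = 1125899906842624. V₂ - V₁ = 985162418487296.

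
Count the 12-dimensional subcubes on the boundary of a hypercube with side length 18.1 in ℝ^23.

f_12(23-cube) = (23 choose 12) · 2^11 = 2769055744.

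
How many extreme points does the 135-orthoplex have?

An n-cross-polytope has 2n vertices; here n = 135, giving 270.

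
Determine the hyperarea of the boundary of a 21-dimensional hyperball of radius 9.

S_21(9) = 2·π^(21/2)·(9)^20 / Γ(21/2) = 307393813088254199808·π^10/8083075 ≈ 3.56137e+18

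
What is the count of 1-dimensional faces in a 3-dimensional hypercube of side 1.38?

Number of 1-faces = C(3,1) · 2^(3-1) = 3 · 4 = 12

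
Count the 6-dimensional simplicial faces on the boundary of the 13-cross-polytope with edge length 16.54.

An n-cross-polytope has 2^(k+1)·C(n,k+1) k-faces. Here 2^7·C(13,7) = 128·1716 = 219648.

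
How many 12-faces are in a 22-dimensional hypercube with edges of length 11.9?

Choose 12 of 22 axes to span the face (C(22,12) = 646646 ways), then fix each of the remaining 10 coordinates at one of its two extreme values (2^10 = 1024 ways): 646646·1024 = 662165504.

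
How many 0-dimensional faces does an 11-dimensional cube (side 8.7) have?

f_0(11-cube) = (11 choose 0) · 2^11 = 2048.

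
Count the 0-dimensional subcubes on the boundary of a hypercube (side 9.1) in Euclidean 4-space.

An n-cube has C(n,k)·2^(n-k) k-faces. Here C(4,0)·2^4 = 1·16 = 16.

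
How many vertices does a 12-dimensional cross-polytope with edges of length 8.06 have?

Number of vertices = 2n = 24.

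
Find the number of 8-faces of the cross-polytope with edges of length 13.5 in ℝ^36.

f_8(36-orthoplex) = 2^9 · (36 choose 9) = 48201359360.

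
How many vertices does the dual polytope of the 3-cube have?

Number of vertices = 2n = 6.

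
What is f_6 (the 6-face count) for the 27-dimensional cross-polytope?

Each 6-face is the convex hull of 7 vertices, one chosen as ±e_i from each of 7 distinct axes: 2^7·C(27,7) = 113667840.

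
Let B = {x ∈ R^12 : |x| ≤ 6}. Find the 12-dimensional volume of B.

V = 15116544·π^6/5 ≈ 2.90658e+09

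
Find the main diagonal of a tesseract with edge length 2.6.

d = √(2.6² + 2.6² + ... + 2.6²) [4 terms] = √(4·2.6²) = 2.6√4 = 5.2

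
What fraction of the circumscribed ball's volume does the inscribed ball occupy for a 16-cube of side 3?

V_in/V_out = n^(-n/2) = 16^(-16/2) ≈ 2.32831e-10.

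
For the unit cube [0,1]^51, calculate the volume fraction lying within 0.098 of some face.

The inner cube has side 1-2·0.098 = 0.804 and volume (0.804)^51 ≈ 1.473e-05, so the shell holds 0.999985 of the volume.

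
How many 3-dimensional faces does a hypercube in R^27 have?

Choose 3 of 27 axes to span the face (C(27,3) = 2925 ways), then fix each of the remaining 24 coordinates at one of its two extreme values (2^24 = 16777216 ways): 2925·16777216 = 49073356800.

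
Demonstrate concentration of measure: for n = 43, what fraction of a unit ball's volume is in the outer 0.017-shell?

1 - (1-0.017)^43 ≈ 0.521589 ≈ 52.16%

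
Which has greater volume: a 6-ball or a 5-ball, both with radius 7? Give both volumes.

V_6(7) ≈ 607976. V_5(7) ≈ 88468.5. The 6-ball is larger.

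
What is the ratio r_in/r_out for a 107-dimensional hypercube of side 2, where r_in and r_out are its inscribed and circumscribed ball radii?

r_in / r_out = (2/2) / (2√107/2) = 1/√107 ≈ 0.0966736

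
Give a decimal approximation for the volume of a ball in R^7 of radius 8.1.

Volume = π^{7/2}·(8.1)^7/Γ(9/2) ≈ 1.08087e+07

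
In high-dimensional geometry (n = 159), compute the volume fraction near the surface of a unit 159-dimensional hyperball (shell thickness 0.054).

1 - (1-0.054)^159 ≈ 0.999853 ≈ 99.9853%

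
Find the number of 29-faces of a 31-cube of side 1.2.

An n-cube has C(n,k)·2^(n-k) k-faces. Here C(31,29)·2^2 = 465·4 = 1860.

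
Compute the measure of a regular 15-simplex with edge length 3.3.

V_15 = √(16) · 3.3^15 / (15! · 2^(15/2)) ≈ 1.01285e-06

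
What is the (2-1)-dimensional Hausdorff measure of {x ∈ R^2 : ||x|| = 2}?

|∂B_2(2)| = 2πr = 2π·2 ≈ 12.5664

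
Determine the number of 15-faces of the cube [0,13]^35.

f_15(35-cube) = (35 choose 15) · 2^20 = 3405715246940160.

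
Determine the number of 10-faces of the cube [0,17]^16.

Number of 10-faces = C(16,10) · 2^(16-10) = 8008 · 64 = 512512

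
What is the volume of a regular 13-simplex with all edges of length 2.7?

V_13 = √(14) · 2.7^13 / (13! · 2^(13/2)) ≈ 2.69041e-06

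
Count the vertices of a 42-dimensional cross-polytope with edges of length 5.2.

The vertices are ±e_1, ..., ±e_42, so there are 2·42 = 84.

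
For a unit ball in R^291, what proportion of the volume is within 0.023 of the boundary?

Shell fraction = 1 - (1-0.023)^291 ≈ 0.998854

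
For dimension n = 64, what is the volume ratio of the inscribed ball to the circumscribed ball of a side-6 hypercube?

V_in/V_out = n^(-n/2) = 64^(-64/2) ≈ 1.59309e-58.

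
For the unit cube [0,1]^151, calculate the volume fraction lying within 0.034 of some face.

The inner cube has side 1-2·0.034 = 0.932 and volume (0.932)^151 ≈ 2.409e-05, so the shell holds 0.999976 of the volume.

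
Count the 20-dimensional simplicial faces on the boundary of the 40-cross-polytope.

Number of 20-faces = 2^(20+1) · C(40,20+1) = 2097152 · 131282408400 = 275319165340876800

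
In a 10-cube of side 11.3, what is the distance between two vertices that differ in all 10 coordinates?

The space diagonal of an n-cube of side s is s√n. Here 11.3·√10 ≈ 35.7337.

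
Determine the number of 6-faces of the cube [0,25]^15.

An n-cube has C(n,k)·2^(n-k) k-faces. Here C(15,6)·2^9 = 5005·512 = 2562560.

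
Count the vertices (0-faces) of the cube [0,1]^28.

Each vertex is a binary string of length 28, so there are 2^28 = 268435456.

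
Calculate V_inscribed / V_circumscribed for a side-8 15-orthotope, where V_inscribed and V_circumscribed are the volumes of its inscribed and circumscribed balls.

V_in / V_out = (r_in/r_out)^15 = (1/√15)^15 = 15^(-15/2) ≈ 1.51118e-09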